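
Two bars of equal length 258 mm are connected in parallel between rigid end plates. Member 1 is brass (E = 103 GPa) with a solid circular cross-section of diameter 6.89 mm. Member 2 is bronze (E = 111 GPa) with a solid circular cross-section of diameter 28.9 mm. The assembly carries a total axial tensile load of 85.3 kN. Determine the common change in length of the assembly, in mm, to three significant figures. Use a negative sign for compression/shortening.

0.287 mm

A_1 = 37.28 mm².
A_2 = 656 mm².
Equal strain + equilibrium ⇒ each member carries load in proportion to AE: A₁E₁ = 3840000 N, A₂E₂ = 72810000 N, ΣAE = 76650000 N.
δ = PL/ΣAE = 85300·258/76650000 = 0.2871 mm.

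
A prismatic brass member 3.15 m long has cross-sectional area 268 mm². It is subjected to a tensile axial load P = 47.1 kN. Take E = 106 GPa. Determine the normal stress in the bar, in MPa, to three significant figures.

176 MPa

σ = N/A = 47100/268 = 175.7 MPa.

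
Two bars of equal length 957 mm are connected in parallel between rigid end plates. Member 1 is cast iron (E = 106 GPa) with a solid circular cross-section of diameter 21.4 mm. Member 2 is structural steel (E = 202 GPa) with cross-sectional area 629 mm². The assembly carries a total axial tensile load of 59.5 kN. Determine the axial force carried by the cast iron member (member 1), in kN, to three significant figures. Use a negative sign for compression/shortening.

A_1 = 359.7 mm².
Equal strain + equilibrium ⇒ each member carries load in proportion to AE: A₁E₁ = 38130000 N, A₂E₂ = 127100000 N, ΣAE = 165200000 N.
F₁ = P·A₁E₁/ΣAE = 59500·38130000/165200000 = 13730 N.

13.7 kN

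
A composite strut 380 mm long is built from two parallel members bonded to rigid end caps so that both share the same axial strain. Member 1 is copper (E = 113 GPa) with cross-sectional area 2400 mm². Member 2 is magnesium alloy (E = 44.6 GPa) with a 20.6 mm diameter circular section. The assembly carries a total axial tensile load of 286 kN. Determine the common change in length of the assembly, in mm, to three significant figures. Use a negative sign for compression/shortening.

0.380 mm

A_2 = 333.3 mm².
Equal strain + equilibrium ⇒ each member carries load in proportion to AE: A₁E₁ = 271200000 N, A₂E₂ = 14860000 N, ΣAE = 286100000 N.
δ = PL/ΣAE = 286000·380/286100000 = 0.3799 mm.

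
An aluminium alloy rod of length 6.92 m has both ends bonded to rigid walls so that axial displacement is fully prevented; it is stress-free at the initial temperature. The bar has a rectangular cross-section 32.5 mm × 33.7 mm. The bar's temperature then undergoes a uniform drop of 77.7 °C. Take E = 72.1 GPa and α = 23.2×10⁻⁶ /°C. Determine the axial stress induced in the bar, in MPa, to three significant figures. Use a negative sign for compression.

130 MPa

Free thermal expansion αLΔT = 23.2e-6 · 6920 · -77.7 = -12.47 mm.
The walls impose strain ε = −(-12.47)/6920 = 1.8026e-03; σ = Eε = 72100 · 1.8026e-03 = 130 MPa.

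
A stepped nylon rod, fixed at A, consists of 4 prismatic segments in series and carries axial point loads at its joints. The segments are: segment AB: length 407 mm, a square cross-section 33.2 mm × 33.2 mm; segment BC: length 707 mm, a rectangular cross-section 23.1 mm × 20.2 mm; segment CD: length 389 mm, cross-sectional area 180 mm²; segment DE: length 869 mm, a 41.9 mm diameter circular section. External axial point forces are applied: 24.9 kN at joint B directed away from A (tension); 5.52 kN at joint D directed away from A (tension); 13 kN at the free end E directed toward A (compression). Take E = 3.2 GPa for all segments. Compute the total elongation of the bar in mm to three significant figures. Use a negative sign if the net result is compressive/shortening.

Internal axial forces (sectioning from the free end, tension +): N_DE = -13 kN, N_CD = -7.48 kN, N_BC = -7.48 kN, N_AB = 17.42 kN.
A_AB = 1102 mm².
A_BC = 466.6 mm².
A_DE = 1379 mm².
δ_AB = 17420·407/(1102·3200) = 2.01 mm
δ_BC = -7480·707/(466.6·3200) = -3.542 mm
δ_CD = -7480·389/(180·3200) = -5.052 mm
δ_DE = -13000·869/(1379·3200) = -2.56 mm
δ = Σδ_i = -9.143 mm.

-9.14 mm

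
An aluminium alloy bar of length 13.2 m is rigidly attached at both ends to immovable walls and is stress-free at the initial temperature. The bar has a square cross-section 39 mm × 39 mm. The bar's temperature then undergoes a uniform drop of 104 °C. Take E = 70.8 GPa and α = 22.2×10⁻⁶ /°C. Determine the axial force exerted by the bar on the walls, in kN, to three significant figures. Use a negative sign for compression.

249 kN

Free thermal expansion αLΔT = 22.2e-6 · 13200 · -104 = -30.48 mm.
The walls impose strain ε = −(-30.48)/13200 = 2.3088e-03; σ = Eε = 70800 · 2.3088e-03 = 163.5 MPa.
Wall reaction R = σ·A = 163.5·1521 = 248600 N = 248.6 kN.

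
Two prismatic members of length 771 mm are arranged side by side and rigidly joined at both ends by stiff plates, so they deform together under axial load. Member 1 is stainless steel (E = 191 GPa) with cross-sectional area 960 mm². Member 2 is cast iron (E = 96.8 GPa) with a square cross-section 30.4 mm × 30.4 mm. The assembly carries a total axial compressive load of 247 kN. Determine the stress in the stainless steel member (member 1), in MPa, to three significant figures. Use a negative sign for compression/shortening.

-173 MPa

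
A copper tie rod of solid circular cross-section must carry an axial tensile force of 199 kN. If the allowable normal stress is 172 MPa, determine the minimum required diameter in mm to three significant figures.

38.4 mm

Required area A ≥ P/σ_allow = 199000/172 = 1157 mm².
For a solid circular section, d ≥ √(4A/π) = 38.38 mm.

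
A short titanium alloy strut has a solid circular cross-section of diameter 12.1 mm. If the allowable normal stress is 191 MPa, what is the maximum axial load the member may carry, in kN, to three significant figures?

A = 115 mm².
P_max = σ_allow · A = 191 · 115 = 21960 N = 21.96 kN.

22.0 kN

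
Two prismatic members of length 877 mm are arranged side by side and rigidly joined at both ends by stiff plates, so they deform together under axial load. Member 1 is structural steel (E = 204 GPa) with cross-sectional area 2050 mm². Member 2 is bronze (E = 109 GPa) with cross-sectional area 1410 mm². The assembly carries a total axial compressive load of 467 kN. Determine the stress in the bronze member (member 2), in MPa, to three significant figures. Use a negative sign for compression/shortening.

-89.0 MPa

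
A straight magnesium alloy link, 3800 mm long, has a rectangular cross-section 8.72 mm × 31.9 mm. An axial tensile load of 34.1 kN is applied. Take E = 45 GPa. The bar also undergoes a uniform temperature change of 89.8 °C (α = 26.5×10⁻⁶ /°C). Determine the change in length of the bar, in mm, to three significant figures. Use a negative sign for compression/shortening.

19.4 mm

A = 278.2 mm².
δ_mech = NL/(AE) = 34100·3800/(278.2·45000) = 10.35 mm.
δ_thermal = αLΔT = 26.5e-6·3800·89.8 = 9.043 mm.
δ = δ_mech + δ_thermal = 19.39 mm.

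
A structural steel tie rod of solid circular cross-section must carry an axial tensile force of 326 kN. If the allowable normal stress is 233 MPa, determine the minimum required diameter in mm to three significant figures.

42.2 mm

Required area A ≥ P/σ_allow = 326000/233 = 1399 mm².
For a solid circular section, d ≥ √(4A/π) = 42.21 mm.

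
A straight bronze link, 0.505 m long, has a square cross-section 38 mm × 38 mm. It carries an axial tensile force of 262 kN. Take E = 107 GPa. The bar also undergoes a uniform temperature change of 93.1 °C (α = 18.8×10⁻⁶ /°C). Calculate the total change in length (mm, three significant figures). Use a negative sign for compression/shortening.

1.74 mm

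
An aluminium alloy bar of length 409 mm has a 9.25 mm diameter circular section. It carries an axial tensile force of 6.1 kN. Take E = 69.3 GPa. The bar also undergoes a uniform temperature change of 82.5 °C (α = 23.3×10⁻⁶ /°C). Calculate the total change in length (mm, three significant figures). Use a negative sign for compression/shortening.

A = 67.2 mm².
δ_mech = NL/(AE) = 6100·409/(67.2·69300) = 0.5357 mm.
δ_thermal = αLΔT = 23.3e-6·409·82.5 = 0.7862 mm.
δ = δ_mech + δ_thermal = 1.322 mm.

1.32 mm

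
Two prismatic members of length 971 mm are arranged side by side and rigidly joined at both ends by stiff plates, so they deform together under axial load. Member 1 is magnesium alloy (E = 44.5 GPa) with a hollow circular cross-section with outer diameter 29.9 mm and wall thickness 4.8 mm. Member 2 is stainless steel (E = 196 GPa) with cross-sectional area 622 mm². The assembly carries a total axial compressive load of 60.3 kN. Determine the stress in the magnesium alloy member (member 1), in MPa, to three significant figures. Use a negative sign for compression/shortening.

-19.3 MPa

A_1 = 378.5 mm².
Equal strain + equilibrium ⇒ each member carries load in proportion to AE: A₁E₁ = 16840000 N, A₂E₂ = 121900000 N, ΣAE = 138800000 N.
σ₁ = P·E₁/ΣAE = -60300·44500/138800000 = -19.34 MPa.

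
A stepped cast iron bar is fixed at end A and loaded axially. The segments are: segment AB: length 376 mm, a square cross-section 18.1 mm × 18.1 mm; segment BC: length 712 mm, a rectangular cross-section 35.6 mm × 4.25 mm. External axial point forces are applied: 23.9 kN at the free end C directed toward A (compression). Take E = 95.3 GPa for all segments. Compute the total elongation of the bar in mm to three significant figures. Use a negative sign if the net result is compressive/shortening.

-1.47 mm

Internal axial forces (sectioning from the free end, tension +): N_BC = -23.9 kN, N_AB = -23.9 kN.
A_AB = 327.6 mm².
A_BC = 151.3 mm².
δ_AB = -23900·376/(327.6·95300) = -0.2878 mm
δ_BC = -23900·712/(151.3·95300) = -1.18 mm
δ = Σδ_i = -1.468 mm.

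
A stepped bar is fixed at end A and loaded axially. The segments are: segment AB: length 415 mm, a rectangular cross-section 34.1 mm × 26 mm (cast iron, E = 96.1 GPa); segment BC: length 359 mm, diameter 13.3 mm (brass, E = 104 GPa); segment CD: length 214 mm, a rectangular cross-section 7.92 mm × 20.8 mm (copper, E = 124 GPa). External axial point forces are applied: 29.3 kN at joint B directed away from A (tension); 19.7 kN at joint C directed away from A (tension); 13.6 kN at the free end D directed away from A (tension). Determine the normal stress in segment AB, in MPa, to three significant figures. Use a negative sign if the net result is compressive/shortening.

Internal axial forces (sectioning from the free end, tension +): N_CD = 13.6 kN, N_BC = 33.3 kN, N_AB = 62.6 kN.
A_AB = 886.6 mm².
σ_AB = N_AB/A_AB = 62600/886.6 = 70.61 MPa.

70.6 MPa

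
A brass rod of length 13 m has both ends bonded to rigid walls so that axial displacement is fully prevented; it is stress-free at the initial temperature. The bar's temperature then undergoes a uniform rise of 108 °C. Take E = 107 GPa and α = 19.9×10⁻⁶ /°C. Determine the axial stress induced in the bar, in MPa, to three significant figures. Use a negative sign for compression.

Free thermal expansion αLΔT = 19.9e-6 · 13000 · 108 = 27.94 mm.
The walls impose strain ε = −(27.94)/13000 = -2.1492e-03; σ = Eε = 107000 · -2.1492e-03 = -230 MPa.

-230 MPa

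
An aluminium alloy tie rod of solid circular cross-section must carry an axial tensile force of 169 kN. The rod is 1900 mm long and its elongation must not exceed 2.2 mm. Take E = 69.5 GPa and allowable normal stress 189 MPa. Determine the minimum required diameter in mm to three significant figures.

Required area A ≥ P/σ_allow = 169000/189 = 894.2 mm².
For a solid circular section, d ≥ √(4A/π) = 33.74 mm.
Elongation limit: A ≥ PL/(Eδ_allow) = 169000·1900/(69500·2.2) = 2100 mm² ⇒ d ≥ 51.71 mm.
The elongation limit governs.

51.7 mm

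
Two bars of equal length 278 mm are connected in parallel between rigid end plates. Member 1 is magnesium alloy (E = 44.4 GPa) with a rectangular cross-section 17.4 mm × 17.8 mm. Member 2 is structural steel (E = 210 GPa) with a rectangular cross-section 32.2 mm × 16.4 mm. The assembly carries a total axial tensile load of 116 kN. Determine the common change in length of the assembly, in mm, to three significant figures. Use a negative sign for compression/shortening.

A_1 = 309.7 mm².
A_2 = 528.1 mm².
Equal strain + equilibrium ⇒ each member carries load in proportion to AE: A₁E₁ = 13750000 N, A₂E₂ = 110900000 N, ΣAE = 124600000 N.
δ = PL/ΣAE = 116000·278/124600000 = 0.2587 mm.

0.259 mm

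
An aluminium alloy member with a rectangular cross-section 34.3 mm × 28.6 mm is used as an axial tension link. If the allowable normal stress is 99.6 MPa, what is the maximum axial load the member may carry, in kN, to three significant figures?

97.7 kN

A = 981 mm².
P_max = σ_allow · A = 99.6 · 981 = 97710 N = 97.71 kN.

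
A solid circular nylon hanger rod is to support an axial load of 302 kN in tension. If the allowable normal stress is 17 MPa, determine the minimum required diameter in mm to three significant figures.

Required area A ≥ P/σ_allow = 302000/17 = 17760 mm².
For a solid circular section, d ≥ √(4A/π) = 150.4 mm.

150 mm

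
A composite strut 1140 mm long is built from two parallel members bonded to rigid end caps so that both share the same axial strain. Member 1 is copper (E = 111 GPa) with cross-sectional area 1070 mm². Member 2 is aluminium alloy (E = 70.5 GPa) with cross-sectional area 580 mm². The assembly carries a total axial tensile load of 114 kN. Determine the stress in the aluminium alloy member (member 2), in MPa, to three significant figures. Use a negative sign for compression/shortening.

Equal strain + equilibrium ⇒ each member carries load in proportion to AE: A₁E₁ = 118800000 N, A₂E₂ = 40890000 N, ΣAE = 159700000 N.
σ₂ = P·E₂/ΣAE = 114000·70500/159700000 = 50.34 MPa.

50.3 MPa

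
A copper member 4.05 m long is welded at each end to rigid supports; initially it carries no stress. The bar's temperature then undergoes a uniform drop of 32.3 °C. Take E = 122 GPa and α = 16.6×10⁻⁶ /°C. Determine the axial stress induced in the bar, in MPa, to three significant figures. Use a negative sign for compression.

65.4 MPa

Free thermal expansion αLΔT = 16.6e-6 · 4050 · -32.3 = -2.172 mm.
The walls impose strain ε = −(-2.172)/4050 = 5.3618e-04; σ = Eε = 122000 · 5.3618e-04 = 65.41 MPa.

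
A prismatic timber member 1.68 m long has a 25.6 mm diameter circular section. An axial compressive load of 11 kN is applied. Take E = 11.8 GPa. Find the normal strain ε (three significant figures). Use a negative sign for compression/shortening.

A = 514.7 mm².
σ = N/A = -21.37 MPa; ε = σ/E = -21.37/11800 = -1.811e-03.

-0.00181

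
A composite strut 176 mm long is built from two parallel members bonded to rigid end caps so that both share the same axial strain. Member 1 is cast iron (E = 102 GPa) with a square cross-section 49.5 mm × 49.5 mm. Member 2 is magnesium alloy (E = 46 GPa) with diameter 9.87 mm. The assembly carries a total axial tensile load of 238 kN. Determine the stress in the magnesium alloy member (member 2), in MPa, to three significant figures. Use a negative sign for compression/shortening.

43.2 MPa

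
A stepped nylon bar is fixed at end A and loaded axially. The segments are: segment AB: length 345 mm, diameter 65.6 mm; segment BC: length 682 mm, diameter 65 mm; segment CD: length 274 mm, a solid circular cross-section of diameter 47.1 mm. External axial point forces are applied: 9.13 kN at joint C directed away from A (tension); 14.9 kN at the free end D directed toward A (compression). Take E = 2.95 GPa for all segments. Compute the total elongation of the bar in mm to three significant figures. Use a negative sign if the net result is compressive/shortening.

-1.40 mm

Internal axial forces (sectioning from the free end, tension +): N_CD = -14.9 kN, N_BC = -5.77 kN, N_AB = -5.77 kN.
A_AB = 3380 mm².
A_BC = 3318 mm².
A_CD = 1742 mm².
δ_AB = -5770·345/(3380·2950) = -0.1997 mm
δ_BC = -5770·682/(3318·2950) = -0.402 mm
δ_CD = -14900·274/(1742·2950) = -0.7943 mm
δ = Σδ_i = -1.396 mm.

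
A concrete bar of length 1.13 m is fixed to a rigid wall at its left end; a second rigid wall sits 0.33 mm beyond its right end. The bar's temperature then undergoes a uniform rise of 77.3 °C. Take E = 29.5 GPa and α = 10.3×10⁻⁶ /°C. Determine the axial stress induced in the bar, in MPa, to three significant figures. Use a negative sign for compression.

Free thermal expansion αLΔT = 10.3e-6 · 1130 · 77.3 = 0.8997 mm.
The walls engage after the gap closes; constrained expansion = 0.8997 − 0.33 = 0.5697 mm.
The walls impose strain ε = −(0.5697)/1130 = -5.0415e-04; σ = Eε = 29500 · -5.0415e-04 = -14.87 MPa.

-14.9 MPa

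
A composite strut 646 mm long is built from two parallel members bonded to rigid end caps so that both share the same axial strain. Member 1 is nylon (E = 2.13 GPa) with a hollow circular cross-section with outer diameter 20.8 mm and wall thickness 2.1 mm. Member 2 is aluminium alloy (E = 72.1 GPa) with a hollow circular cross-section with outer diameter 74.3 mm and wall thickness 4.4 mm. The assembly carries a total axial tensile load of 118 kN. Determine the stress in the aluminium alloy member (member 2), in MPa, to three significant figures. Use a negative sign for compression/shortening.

122 MPa

A_1 = 123.4 mm².
A_2 = 966.2 mm².
Equal strain + equilibrium ⇒ each member carries load in proportion to AE: A₁E₁ = 262800 N, A₂E₂ = 69670000 N, ΣAE = 69930000 N.
σ₂ = P·E₂/ΣAE = 118000·72100/69930000 = 121.7 MPa.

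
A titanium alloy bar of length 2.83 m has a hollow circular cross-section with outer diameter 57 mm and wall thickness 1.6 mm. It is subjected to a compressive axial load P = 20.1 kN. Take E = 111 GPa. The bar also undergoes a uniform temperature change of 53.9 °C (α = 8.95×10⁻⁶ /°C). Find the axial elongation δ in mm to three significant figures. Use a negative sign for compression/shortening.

A = 278.5 mm².
δ_mech = NL/(AE) = -20100·2830/(278.5·111000) = -1.84 mm.
δ_thermal = αLΔT = 8.95e-6·2830·53.9 = 1.365 mm.
δ = δ_mech + δ_thermal = -0.4751 mm.

-0.475 mm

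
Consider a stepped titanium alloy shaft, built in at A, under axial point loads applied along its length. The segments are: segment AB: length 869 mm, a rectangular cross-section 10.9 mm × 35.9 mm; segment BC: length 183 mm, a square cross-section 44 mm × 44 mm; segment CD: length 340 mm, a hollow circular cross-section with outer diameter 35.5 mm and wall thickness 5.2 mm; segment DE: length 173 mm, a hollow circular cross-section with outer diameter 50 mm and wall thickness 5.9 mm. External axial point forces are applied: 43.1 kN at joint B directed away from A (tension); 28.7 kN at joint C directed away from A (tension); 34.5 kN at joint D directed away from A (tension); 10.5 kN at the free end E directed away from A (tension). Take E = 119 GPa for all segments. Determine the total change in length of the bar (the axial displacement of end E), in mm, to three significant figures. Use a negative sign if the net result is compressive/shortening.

Internal axial forces (sectioning from the free end, tension +): N_DE = 10.5 kN, N_CD = 45 kN, N_BC = 73.7 kN, N_AB = 116.8 kN.
A_AB = 391.3 mm².
A_BC = 1936 mm².
A_CD = 495 mm².
A_DE = 817.4 mm².
δ_AB = 116800·869/(391.3·119000) = 2.18 mm
δ_BC = 73700·183/(1936·119000) = 0.05854 mm
δ_CD = 45000·340/(495·119000) = 0.2597 mm
δ_DE = 10500·173/(817.4·119000) = 0.01867 mm
δ = Σδ_i = 2.517 mm.

2.52 mm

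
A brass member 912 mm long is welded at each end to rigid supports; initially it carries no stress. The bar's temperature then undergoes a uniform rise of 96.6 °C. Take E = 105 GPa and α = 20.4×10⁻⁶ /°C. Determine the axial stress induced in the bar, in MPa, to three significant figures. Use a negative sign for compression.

Free thermal expansion αLΔT = 20.4e-6 · 912 · 96.6 = 1.797 mm.
The walls impose strain ε = −(1.797)/912 = -1.9706e-03; σ = Eε = 105000 · -1.9706e-03 = -206.9 MPa.

-207 MPa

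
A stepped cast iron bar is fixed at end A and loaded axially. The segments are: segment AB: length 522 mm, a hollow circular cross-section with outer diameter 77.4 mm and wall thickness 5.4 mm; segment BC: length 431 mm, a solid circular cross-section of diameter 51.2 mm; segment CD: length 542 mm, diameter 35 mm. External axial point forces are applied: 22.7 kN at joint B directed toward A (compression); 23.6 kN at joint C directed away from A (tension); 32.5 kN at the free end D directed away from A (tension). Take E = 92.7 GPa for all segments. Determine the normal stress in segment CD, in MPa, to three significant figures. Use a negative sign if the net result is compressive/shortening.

Internal axial forces (sectioning from the free end, tension +): N_CD = 32.5 kN, N_BC = 56.1 kN, N_AB = 33.4 kN.
A_CD = 962.1 mm².
σ_CD = N_CD/A_CD = 32500/962.1 = 33.78 MPa.

33.8 MPa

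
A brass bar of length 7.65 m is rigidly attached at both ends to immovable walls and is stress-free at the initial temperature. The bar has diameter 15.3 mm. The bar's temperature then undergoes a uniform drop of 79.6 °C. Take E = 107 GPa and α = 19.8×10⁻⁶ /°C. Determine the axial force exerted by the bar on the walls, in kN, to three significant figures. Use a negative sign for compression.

31.0 kN

Free thermal expansion αLΔT = 19.8e-6 · 7650 · -79.6 = -12.06 mm.
The walls impose strain ε = −(-12.06)/7650 = 1.5761e-03; σ = Eε = 107000 · 1.5761e-03 = 168.6 MPa.
Wall reaction R = σ·A = 168.6·183.9 = 31010 N = 31.01 kN.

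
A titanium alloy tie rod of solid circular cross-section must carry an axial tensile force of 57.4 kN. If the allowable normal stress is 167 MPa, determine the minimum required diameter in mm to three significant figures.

20.9 mm

Required area A ≥ P/σ_allow = 57400/167 = 343.7 mm².
For a solid circular section, d ≥ √(4A/π) = 20.92 mm.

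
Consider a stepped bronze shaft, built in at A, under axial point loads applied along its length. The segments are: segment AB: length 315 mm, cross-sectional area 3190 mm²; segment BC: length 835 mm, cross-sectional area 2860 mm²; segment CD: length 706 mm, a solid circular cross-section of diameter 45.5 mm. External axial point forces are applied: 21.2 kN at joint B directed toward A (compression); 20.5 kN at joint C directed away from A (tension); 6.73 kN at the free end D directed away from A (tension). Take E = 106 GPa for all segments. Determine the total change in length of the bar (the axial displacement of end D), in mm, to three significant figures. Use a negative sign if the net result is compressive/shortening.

Internal axial forces (sectioning from the free end, tension +): N_CD = 6.73 kN, N_BC = 27.23 kN, N_AB = 6.03 kN.
A_CD = 1626 mm².
δ_AB = 6030·315/(3190·106000) = 0.005617 mm
δ_BC = 27230·835/(2860·106000) = 0.075 mm
δ_CD = 6730·706/(1626·106000) = 0.02757 mm
δ = Σδ_i = 0.1082 mm.

0.108 mm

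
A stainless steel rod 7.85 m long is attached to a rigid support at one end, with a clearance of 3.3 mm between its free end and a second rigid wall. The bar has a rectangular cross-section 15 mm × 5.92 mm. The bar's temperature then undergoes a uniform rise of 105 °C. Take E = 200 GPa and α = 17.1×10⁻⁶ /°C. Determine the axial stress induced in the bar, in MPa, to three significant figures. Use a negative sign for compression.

-275 MPa

Free thermal expansion αLΔT = 17.1e-6 · 7850 · 105 = 14.09 mm.
The walls engage after the gap closes; constrained expansion = 14.09 − 3.3 = 10.79 mm.
The walls impose strain ε = −(10.79)/7850 = -1.3751e-03; σ = Eε = 200000 · -1.3751e-03 = -275 MPa.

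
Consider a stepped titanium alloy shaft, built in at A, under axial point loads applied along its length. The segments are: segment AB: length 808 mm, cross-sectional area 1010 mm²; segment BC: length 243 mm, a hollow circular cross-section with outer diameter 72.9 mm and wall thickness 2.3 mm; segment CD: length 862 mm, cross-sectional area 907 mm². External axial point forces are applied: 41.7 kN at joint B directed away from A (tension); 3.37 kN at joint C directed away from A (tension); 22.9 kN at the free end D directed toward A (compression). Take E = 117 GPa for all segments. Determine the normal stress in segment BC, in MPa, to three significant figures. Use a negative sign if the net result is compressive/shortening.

-38.3 MPa

Internal axial forces (sectioning from the free end, tension +): N_CD = -22.9 kN, N_BC = -19.53 kN, N_AB = 22.17 kN.
A_BC = 510.1 mm².
σ_BC = N_BC/A_BC = -19530/510.1 = -38.28 MPa.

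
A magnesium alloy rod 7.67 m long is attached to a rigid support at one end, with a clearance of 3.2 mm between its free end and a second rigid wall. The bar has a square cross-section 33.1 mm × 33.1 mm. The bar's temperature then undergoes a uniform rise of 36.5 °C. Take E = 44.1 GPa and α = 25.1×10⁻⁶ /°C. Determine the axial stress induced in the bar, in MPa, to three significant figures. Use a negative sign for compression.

-22.0 MPa

Free thermal expansion αLΔT = 25.1e-6 · 7670 · 36.5 = 7.027 mm.
The walls engage after the gap closes; constrained expansion = 7.027 − 3.2 = 3.827 mm.
The walls impose strain ε = −(3.827)/7670 = -4.9894e-04; σ = Eε = 44100 · -4.9894e-04 = -22 MPa.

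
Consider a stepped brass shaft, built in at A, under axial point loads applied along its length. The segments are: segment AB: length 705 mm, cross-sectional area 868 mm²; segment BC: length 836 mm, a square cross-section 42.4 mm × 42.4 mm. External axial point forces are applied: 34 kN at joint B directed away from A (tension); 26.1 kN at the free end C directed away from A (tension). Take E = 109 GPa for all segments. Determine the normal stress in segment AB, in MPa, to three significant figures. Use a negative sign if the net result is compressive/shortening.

Internal axial forces (sectioning from the free end, tension +): N_BC = 26.1 kN, N_AB = 60.1 kN.
σ_AB = N_AB/A_AB = 60100/868 = 69.24 MPa.

69.2 MPa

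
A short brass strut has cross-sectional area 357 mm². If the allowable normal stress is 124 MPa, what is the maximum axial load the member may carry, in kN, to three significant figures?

P_max = σ_allow · A = 124 · 357 = 44270 N = 44.27 kN.

44.3 kN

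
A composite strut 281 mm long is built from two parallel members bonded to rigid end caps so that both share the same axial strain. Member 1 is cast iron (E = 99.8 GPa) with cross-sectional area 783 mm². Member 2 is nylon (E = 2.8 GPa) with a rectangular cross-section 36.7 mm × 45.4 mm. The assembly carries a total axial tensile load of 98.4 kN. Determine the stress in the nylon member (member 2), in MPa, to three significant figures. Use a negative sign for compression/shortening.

3.33 MPa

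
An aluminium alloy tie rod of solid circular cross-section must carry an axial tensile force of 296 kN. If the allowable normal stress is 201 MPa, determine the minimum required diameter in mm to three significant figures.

43.3 mm

Required area A ≥ P/σ_allow = 296000/201 = 1473 mm².
For a solid circular section, d ≥ √(4A/π) = 43.3 mm.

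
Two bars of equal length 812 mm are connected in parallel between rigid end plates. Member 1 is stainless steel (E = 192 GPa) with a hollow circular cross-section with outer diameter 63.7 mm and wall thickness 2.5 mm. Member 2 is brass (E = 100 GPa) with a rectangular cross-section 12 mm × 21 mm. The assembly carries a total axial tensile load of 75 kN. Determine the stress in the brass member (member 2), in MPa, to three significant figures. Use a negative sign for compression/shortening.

A_1 = 480.7 mm².
A_2 = 252 mm².
Equal strain + equilibrium ⇒ each member carries load in proportion to AE: A₁E₁ = 92290000 N, A₂E₂ = 25200000 N, ΣAE = 117500000 N.
σ₂ = P·E₂/ΣAE = 75000·100000/117500000 = 63.84 MPa.

63.8 MPa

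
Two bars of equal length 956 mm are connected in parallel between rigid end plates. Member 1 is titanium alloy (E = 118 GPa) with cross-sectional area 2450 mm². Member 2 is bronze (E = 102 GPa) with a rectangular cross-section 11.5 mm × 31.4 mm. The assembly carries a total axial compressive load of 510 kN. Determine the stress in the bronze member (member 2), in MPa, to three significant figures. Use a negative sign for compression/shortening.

-160 MPa

A_2 = 361.1 mm².
Equal strain + equilibrium ⇒ each member carries load in proportion to AE: A₁E₁ = 289100000 N, A₂E₂ = 36830000 N, ΣAE = 325900000 N.
σ₂ = P·E₂/ΣAE = -510000·102000/325900000 = -159.6 MPa.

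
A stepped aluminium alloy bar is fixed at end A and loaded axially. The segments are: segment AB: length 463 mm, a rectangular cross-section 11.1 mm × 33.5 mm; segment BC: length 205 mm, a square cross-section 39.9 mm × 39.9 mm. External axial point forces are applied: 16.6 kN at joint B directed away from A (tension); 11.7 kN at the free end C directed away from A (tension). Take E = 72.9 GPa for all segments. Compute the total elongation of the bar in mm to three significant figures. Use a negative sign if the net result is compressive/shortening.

0.504 mm

Internal axial forces (sectioning from the free end, tension +): N_BC = 11.7 kN, N_AB = 28.3 kN.
A_AB = 371.8 mm².
A_BC = 1592 mm².
δ_AB = 28300·463/(371.8·72900) = 0.4834 mm
δ_BC = 11700·205/(1592·72900) = 0.02067 mm
δ = Σδ_i = 0.504 mm.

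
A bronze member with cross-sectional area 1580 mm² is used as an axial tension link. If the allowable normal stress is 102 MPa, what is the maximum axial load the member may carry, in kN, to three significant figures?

P_max = σ_allow · A = 102 · 1580 = 161200 N = 161.2 kN.

161 kN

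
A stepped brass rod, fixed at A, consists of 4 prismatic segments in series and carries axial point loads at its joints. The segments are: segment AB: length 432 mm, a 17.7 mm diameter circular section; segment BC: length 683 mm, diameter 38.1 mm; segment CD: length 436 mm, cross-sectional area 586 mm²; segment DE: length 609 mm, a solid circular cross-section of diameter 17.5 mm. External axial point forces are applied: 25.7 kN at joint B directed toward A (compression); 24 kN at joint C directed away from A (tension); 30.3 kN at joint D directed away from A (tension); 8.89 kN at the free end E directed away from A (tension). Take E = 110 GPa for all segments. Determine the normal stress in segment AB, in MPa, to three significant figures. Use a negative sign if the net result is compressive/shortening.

Internal axial forces (sectioning from the free end, tension +): N_DE = 8.89 kN, N_CD = 39.19 kN, N_BC = 63.19 kN, N_AB = 37.49 kN.
A_AB = 246.1 mm².
σ_AB = N_AB/A_AB = 37490/246.1 = 152.4 MPa.

152 MPa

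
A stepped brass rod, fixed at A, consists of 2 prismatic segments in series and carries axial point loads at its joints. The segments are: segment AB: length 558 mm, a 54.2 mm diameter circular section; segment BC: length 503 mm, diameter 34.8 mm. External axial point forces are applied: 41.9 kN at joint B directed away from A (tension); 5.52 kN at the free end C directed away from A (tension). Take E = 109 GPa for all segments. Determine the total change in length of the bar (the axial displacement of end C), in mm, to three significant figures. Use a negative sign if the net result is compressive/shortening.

Internal axial forces (sectioning from the free end, tension +): N_BC = 5.52 kN, N_AB = 47.42 kN.
A_AB = 2307 mm².
A_BC = 951.1 mm².
δ_AB = 47420·558/(2307·109000) = 0.1052 mm
δ_BC = 5520·503/(951.1·109000) = 0.02678 mm
δ = Σδ_i = 0.132 mm.

0.132 mm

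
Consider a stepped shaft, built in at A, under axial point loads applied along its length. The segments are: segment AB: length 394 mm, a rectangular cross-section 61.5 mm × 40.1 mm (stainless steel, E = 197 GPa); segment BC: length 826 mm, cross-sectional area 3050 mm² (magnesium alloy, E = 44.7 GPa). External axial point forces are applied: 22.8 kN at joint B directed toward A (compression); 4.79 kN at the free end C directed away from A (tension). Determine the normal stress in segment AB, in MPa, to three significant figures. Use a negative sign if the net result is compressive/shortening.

-7.30 MPa

Internal axial forces (sectioning from the free end, tension +): N_BC = 4.79 kN, N_AB = -18.01 kN.
A_AB = 2466 mm².
σ_AB = N_AB/A_AB = -18010/2466 = -7.303 MPa.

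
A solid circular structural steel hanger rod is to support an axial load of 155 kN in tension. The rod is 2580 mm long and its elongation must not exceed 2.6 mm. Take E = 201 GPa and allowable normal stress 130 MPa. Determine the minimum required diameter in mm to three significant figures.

Required area A ≥ P/σ_allow = 155000/130 = 1192 mm².
For a solid circular section, d ≥ √(4A/π) = 38.96 mm.
Elongation limit: A ≥ PL/(Eδ_allow) = 155000·2580/(201000·2.6) = 765.2 mm² ⇒ d ≥ 31.21 mm.
The stress limit governs.

39.0 mm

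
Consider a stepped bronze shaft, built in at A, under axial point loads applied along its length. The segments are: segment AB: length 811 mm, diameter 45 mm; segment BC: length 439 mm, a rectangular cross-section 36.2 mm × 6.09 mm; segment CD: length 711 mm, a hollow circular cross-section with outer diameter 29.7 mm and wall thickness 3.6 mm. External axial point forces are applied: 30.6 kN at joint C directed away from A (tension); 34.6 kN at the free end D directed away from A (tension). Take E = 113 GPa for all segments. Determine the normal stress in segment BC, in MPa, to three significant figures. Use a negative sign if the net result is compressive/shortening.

Internal axial forces (sectioning from the free end, tension +): N_CD = 34.6 kN, N_BC = 65.2 kN, N_AB = 65.2 kN.
A_BC = 220.5 mm².
σ_BC = N_BC/A_BC = 65200/220.5 = 295.7 MPa.

296 MPa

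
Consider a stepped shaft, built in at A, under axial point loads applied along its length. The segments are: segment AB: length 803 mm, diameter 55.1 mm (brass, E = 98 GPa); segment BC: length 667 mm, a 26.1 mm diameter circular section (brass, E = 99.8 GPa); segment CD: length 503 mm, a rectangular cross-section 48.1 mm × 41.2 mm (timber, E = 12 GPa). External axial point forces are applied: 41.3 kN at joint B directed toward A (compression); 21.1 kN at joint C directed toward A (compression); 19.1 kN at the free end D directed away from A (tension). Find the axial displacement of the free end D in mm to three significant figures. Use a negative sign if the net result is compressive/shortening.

0.230 mm

Internal axial forces (sectioning from the free end, tension +): N_CD = 19.1 kN, N_BC = -2 kN, N_AB = -43.3 kN.
A_AB = 2384 mm².
A_BC = 535 mm².
A_CD = 1982 mm².
δ_AB = -43300·803/(2384·98000) = -0.1488 mm
δ_BC = -2000·667/(535·99800) = -0.02498 mm
δ_CD = 19100·503/(1982·12000) = 0.404 mm
δ = Σδ_i = 0.2302 mm.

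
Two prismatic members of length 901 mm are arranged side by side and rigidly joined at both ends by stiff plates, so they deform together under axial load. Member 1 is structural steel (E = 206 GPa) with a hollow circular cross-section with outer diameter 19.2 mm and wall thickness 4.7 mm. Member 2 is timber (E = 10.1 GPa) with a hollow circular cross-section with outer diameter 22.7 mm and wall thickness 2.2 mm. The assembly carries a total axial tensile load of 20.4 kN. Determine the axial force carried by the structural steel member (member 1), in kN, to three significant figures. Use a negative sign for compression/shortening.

19.8 kN

A_1 = 214.1 mm².
A_2 = 141.7 mm².
Equal strain + equilibrium ⇒ each member carries load in proportion to AE: A₁E₁ = 44100000 N, A₂E₂ = 1431000 N, ΣAE = 45540000 N.
F₁ = P·A₁E₁/ΣAE = 20400·44100000/45540000 = 19760 N.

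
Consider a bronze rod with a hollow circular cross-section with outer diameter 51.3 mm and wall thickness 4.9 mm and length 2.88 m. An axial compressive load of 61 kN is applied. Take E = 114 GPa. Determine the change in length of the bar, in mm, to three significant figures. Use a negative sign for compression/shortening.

-2.16 mm

A = 714.3 mm².
δ_mech = NL/(AE) = -61000·2880/(714.3·114000) = -2.158 mm.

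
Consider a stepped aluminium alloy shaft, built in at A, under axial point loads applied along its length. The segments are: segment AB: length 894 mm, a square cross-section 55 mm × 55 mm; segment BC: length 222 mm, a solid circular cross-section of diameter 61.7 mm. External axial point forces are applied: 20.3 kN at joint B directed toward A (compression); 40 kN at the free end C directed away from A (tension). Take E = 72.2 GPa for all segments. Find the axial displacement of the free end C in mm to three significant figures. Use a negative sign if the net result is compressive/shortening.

0.122 mm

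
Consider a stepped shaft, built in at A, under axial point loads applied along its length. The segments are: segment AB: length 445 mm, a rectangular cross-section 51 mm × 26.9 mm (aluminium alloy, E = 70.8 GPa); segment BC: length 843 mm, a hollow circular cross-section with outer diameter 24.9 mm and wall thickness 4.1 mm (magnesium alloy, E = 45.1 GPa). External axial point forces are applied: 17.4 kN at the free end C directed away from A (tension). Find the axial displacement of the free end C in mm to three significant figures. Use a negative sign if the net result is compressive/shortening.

1.29 mm

Internal axial forces (sectioning from the free end, tension +): N_BC = 17.4 kN, N_AB = 17.4 kN.
A_AB = 1372 mm².
A_BC = 267.9 mm².
δ_AB = 17400·445/(1372·70800) = 0.07972 mm
δ_BC = 17400·843/(267.9·45100) = 1.214 mm
δ = Σδ_i = 1.294 mm.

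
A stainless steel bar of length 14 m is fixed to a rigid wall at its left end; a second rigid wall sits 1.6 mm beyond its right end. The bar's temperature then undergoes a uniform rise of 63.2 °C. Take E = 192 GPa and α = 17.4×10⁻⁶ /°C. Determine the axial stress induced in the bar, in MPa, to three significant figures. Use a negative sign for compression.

Free thermal expansion αLΔT = 17.4e-6 · 14000 · 63.2 = 15.4 mm.
The walls engage after the gap closes; constrained expansion = 15.4 − 1.6 = 13.8 mm.
The walls impose strain ε = −(13.8)/14000 = -9.8539e-04; σ = Eε = 192000 · -9.8539e-04 = -189.2 MPa.

-189 MPa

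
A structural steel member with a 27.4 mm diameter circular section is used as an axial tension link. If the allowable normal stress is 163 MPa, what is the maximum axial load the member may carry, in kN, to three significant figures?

96.1 kN

A = 589.6 mm².
P_max = σ_allow · A = 163 · 589.6 = 96110 N = 96.11 kN.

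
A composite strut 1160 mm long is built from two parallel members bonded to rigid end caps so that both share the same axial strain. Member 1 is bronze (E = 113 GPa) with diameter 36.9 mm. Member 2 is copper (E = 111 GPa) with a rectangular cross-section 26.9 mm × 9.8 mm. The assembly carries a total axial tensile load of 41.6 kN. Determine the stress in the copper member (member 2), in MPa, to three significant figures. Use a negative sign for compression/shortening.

A_1 = 1069 mm².
A_2 = 263.6 mm².
Equal strain + equilibrium ⇒ each member carries load in proportion to AE: A₁E₁ = 120800000 N, A₂E₂ = 29260000 N, ΣAE = 150100000 N.
σ₂ = P·E₂/ΣAE = 41600·111000/150100000 = 30.76 MPa.

30.8 MPa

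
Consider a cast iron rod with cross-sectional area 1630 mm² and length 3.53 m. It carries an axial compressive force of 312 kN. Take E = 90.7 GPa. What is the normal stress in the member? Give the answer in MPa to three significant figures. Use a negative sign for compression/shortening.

-191 MPa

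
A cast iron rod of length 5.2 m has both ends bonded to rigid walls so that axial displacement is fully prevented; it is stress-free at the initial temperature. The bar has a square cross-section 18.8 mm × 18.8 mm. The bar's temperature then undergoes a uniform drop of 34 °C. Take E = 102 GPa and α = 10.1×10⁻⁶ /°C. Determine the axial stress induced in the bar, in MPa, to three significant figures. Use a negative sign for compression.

Free thermal expansion αLΔT = 10.1e-6 · 5200 · -34 = -1.786 mm.
The walls impose strain ε = −(-1.786)/5200 = 3.4340e-04; σ = Eε = 102000 · 3.4340e-04 = 35.03 MPa.

35.0 MPa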